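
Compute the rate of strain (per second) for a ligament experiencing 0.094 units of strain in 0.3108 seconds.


strain_rate = delta_strain / delta_t
strain_rate = 0.094 / 0.3108
strain_rate = 0.3024


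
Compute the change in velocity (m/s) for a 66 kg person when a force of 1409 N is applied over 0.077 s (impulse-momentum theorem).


J = F * dt = 1409 * 0.077 = 108.4930 N*s
delta_v = J / m
delta_v = 108.4930 / 66
delta_v = 1.6438


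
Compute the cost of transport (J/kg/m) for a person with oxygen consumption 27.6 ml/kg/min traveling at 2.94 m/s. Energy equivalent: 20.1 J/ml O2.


Power per kg = VO2 * 20.1 / 60
Power per kg = 27.6 * 20.1 / 60 = 9.2460 W/kg
Cost = power_per_kg / speed
Cost = 9.2460 / 2.94
Cost = 3.1449


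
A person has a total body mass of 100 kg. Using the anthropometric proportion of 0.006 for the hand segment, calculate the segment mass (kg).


m_segment = body_mass * fraction
m_segment = 100 * 0.006
m_segment = 0.6000


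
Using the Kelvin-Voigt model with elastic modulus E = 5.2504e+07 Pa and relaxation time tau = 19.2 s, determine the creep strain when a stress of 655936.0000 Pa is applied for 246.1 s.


epsilon(t) = (sigma/E) * (1 - exp(-t/tau))
sigma/E = 655936.0000 / 5.2504e+07 = 0.0125
exp(-t/tau) = exp(-246.1 / 19.2) = 2.7123e-06
epsilon = 0.0125 * (1 - 2.7123e-06)
epsilon = 0.0125


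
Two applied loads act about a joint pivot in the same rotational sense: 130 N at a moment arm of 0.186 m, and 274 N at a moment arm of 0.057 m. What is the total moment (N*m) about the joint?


M = F1 * d1 + F2 * d2
M = 130 * 0.186 + 274 * 0.057
M = 24.1800 + 15.6180
M = 39.7980


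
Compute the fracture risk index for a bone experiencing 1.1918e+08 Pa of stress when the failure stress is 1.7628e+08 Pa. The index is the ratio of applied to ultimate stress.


FRI = applied / ultimate
FRI = 1.1918e+08 / 1.7628e+08
FRI = 0.6761


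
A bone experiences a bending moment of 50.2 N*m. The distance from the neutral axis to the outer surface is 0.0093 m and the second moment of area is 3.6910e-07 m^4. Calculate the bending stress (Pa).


sigma = M * c / I
sigma = 50.2 * 0.0093 / 3.6910e-07
M * c = 0.4669
sigma = 1.2649e+06


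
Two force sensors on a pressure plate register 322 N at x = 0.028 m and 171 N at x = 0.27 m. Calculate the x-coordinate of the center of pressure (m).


COP_x = (F1*x1 + F2*x2) / (F1 + F2)
COP_x = (322*0.028 + 171*0.27) / (322 + 171)
Numerator = 55.1860
Denominator = 493
COP_x = 0.1119


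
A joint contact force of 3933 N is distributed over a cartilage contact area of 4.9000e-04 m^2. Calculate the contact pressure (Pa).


P = F / A
P = 3933 / 4.9000e-04
P = 8.0265e+06


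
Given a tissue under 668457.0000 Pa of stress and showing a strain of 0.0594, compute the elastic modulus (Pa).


E = stress / strain
E = 668457.0000 / 0.0594
E = 1.1253e+07


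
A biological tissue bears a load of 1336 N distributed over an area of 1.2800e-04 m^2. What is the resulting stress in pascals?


stress = F / A
stress = 1336 / 1.2800e-04
stress = 1.0438e+07


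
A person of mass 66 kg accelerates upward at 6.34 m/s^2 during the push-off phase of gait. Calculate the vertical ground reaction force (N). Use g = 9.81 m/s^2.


GRF = m * (g + a)
GRF = 66 * (9.81 + 6.34)
GRF = 66 * 16.1500
GRF = 1065.9000


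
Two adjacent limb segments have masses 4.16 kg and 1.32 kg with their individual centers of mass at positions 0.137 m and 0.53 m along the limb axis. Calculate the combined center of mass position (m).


COM = (m1*x1 + m2*x2) / (m1 + m2)
COM = (4.16*0.137 + 1.32*0.53) / (4.16 + 1.32)
Numerator = 1.2695
Denominator = 5.4800
COM = 0.2317


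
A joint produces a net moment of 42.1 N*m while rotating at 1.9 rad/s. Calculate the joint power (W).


P = M * omega
P = 42.1 * 1.9
P = 79.9900


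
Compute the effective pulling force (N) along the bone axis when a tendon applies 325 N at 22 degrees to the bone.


F_eff = F_tendon * cos(theta)
theta = 22 deg = 0.3840 rad
cos(theta) = 0.9272
F_eff = 325 * 0.9272
F_eff = 301.3348


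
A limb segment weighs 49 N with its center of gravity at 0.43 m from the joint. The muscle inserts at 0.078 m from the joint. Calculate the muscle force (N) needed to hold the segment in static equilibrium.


F_muscle = W * d_load / d_muscle
F_muscle = 49 * 0.43 / 0.078
Numerator = 21.0700
F_muscle = 270.1282


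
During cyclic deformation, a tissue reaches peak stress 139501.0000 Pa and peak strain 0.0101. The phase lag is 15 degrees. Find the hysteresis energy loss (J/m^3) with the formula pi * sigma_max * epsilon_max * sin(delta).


E_loss = pi * sigma_max * epsilon_max * sin(delta)
delta = 15 deg = 0.2618 rad
sin(delta) = 0.2588
E_loss = pi * 139501.0000 * 0.0101 * 0.2588
E_loss = 1145.6311


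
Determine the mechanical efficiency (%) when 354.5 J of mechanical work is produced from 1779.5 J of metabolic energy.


eta = (W_mech / E_meta) * 100
eta = (354.5 / 1779.5) * 100
ratio = 0.1992
eta = 19.9213


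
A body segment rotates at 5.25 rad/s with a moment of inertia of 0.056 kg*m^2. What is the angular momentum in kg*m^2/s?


L = I * omega
L = 0.056 * 5.25
L = 0.2940


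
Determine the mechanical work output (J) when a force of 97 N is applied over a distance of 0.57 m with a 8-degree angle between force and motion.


W = F * d * cos(theta)
theta = 8 deg = 0.1396 rad
cos(theta) = 0.9903
W = 97 * 0.57 * 0.9903
W = 54.7519


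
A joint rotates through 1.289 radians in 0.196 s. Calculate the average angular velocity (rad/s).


omega = delta_theta / delta_t
omega = 1.289 / 0.196
omega = 6.5765


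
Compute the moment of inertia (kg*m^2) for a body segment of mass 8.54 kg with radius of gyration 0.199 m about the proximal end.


I = m * k^2
I = 8.54 * 0.199^2
k^2 = 0.0396
I = 0.3382


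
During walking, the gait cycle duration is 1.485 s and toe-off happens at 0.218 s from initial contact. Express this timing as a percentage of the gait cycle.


pct = (event_time / cycle_time) * 100
pct = (0.218 / 1.485) * 100
ratio = 0.1468
pct = 14.6801


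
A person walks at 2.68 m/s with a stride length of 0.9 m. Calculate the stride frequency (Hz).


f = v / stride_length
f = 2.68 / 0.9
f = 2.9778


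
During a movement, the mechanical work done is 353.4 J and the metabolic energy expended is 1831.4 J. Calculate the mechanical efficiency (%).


eta = (W_mech / E_meta) * 100
eta = (353.4 / 1831.4) * 100
ratio = 0.1930
eta = 19.2967


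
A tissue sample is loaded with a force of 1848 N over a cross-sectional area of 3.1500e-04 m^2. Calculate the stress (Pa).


stress = F / A
stress = 1848 / 3.1500e-04
stress = 5.8667e+06


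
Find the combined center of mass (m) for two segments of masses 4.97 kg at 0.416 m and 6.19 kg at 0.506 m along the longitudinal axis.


COM = (m1*x1 + m2*x2) / (m1 + m2)
COM = (4.97*0.416 + 6.19*0.506) / (4.97 + 6.19)
Numerator = 5.1997
Denominator = 11.1600
COM = 0.4659


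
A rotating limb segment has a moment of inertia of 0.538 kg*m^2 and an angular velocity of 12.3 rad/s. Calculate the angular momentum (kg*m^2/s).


L = I * omega
L = 0.538 * 12.3
L = 6.6174


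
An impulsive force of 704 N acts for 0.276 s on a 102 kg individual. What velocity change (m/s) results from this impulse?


J = F * dt = 704 * 0.276 = 194.3040 N*s
delta_v = J / m
delta_v = 194.3040 / 102
delta_v = 1.9049


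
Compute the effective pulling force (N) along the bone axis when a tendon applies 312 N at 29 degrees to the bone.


F_eff = F_tendon * cos(theta)
theta = 29 deg = 0.5061 rad
cos(theta) = 0.8746
F_eff = 312 * 0.8746
F_eff = 272.8813


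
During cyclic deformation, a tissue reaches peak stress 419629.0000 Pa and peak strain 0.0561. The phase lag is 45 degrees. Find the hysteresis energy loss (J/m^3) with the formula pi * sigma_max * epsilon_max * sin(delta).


E_loss = pi * sigma_max * epsilon_max * sin(delta)
delta = 45 deg = 0.7854 rad
sin(delta) = 0.7071
E_loss = pi * 419629.0000 * 0.0561 * 0.7071
E_loss = 52295.3688


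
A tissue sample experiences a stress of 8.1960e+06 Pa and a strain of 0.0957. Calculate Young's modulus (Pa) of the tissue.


E = stress / strain
E = 8.1960e+06 / 0.0957
E = 8.5643e+07


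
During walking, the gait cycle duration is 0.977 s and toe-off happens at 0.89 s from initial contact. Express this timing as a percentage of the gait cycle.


pct = (event_time / cycle_time) * 100
pct = (0.89 / 0.977) * 100
ratio = 0.9110
pct = 91.0952


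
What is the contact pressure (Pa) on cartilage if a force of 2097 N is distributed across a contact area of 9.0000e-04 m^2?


P = F / A
P = 2097 / 9.0000e-04
P = 2.3300e+06


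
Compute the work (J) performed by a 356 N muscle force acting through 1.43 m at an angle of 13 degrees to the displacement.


W = F * d * cos(theta)
theta = 13 deg = 0.2269 rad
cos(theta) = 0.9744
W = 356 * 1.43 * 0.9744
W = 496.0323


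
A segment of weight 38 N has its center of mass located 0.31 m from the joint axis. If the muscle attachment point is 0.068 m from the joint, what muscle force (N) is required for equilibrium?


F_muscle = W * d_load / d_muscle
F_muscle = 38 * 0.31 / 0.068
Numerator = 11.7800
F_muscle = 173.2353


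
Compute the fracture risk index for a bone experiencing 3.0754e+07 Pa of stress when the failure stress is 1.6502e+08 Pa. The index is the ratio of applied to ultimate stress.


FRI = applied / ultimate
FRI = 3.0754e+07 / 1.6502e+08
FRI = 0.1864


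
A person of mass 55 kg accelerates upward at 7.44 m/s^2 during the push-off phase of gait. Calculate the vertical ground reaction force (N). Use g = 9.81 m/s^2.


GRF = m * (g + a)
GRF = 55 * (9.81 + 7.44)
GRF = 55 * 17.2500
GRF = 948.7500


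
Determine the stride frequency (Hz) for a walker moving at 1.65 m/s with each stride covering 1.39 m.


f = v / stride_length
f = 1.65 / 1.39
f = 1.1871


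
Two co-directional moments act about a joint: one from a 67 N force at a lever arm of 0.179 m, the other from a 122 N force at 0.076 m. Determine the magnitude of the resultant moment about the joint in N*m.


M = F1 * d1 + F2 * d2
M = 67 * 0.179 + 122 * 0.076
M = 11.9930 + 9.2720
M = 21.2650


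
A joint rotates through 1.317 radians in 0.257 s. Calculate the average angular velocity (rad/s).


omega = delta_theta / delta_t
omega = 1.317 / 0.257
omega = 5.1245


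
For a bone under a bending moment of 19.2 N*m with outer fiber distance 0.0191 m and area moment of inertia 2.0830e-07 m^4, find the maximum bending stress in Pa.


sigma = M * c / I
sigma = 19.2 * 0.0191 / 2.0830e-07
M * c = 0.3667
sigma = 1.7605e+06


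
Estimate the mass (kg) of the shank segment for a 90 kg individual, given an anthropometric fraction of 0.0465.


m_segment = body_mass * fraction
m_segment = 90 * 0.0465
m_segment = 4.1850


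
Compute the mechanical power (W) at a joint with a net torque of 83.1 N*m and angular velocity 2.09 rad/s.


P = M * omega
P = 83.1 * 2.09
P = 173.6790


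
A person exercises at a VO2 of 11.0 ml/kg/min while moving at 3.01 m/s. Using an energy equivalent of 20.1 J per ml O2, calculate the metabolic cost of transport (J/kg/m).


Power per kg = VO2 * 20.1 / 60
Power per kg = 11.0 * 20.1 / 60 = 3.6850 W/kg
Cost = power_per_kg / speed
Cost = 3.6850 / 3.01
Cost = 1.2243


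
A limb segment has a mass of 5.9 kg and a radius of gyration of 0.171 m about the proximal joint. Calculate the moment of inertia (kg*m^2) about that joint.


I = m * k^2
I = 5.9 * 0.171^2
k^2 = 0.0292
I = 0.1725


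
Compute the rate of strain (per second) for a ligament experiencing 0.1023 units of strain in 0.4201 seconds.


strain_rate = delta_strain / delta_t
strain_rate = 0.1023 / 0.4201
strain_rate = 0.2435


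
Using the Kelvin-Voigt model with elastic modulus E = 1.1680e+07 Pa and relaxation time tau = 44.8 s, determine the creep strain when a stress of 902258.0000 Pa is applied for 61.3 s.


epsilon(t) = (sigma/E) * (1 - exp(-t/tau))
sigma/E = 902258.0000 / 1.1680e+07 = 0.0772
exp(-t/tau) = exp(-61.3 / 44.8) = 0.2545
epsilon = 0.0772 * (1 - 0.2545)
epsilon = 0.0576


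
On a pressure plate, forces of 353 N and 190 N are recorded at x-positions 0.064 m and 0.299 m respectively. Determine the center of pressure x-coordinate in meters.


COP_x = (F1*x1 + F2*x2) / (F1 + F2)
COP_x = (353*0.064 + 190*0.299) / (353 + 190)
Numerator = 79.4020
Denominator = 543
COP_x = 0.1462


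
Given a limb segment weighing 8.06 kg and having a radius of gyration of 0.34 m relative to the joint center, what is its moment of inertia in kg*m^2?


I = m * k^2
I = 8.06 * 0.34^2
k^2 = 0.1156
I = 0.9317


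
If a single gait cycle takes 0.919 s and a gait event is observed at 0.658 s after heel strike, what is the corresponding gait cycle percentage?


pct = (event_time / cycle_time) * 100
pct = (0.658 / 0.919) * 100
ratio = 0.7160
pct = 71.5996


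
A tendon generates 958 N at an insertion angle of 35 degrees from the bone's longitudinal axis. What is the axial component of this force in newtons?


F_eff = F_tendon * cos(theta)
theta = 35 deg = 0.6109 rad
cos(theta) = 0.8192
F_eff = 958 * 0.8192
F_eff = 784.7477


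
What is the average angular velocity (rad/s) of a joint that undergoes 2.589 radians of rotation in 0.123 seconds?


omega = delta_theta / delta_t
omega = 2.589 / 0.123
omega = 21.0488


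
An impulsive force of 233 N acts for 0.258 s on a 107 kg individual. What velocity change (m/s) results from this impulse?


J = F * dt = 233 * 0.258 = 60.1140 N*s
delta_v = J / m
delta_v = 60.1140 / 107
delta_v = 0.5618


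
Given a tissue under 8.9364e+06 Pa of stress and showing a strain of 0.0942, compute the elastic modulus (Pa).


E = stress / strain
E = 8.9364e+06 / 0.0942
E = 9.4866e+07


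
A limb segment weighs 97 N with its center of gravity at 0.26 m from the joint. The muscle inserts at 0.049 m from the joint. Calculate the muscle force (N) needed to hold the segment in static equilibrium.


F_muscle = W * d_load / d_muscle
F_muscle = 97 * 0.26 / 0.049
Numerator = 25.2200
F_muscle = 514.6939


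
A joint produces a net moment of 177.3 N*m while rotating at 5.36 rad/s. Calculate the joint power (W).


P = M * omega
P = 177.3 * 5.36
P = 950.3280


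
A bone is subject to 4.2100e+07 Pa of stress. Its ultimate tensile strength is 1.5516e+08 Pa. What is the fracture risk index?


FRI = applied / ultimate
FRI = 4.2100e+07 / 1.5516e+08
FRI = 0.2713


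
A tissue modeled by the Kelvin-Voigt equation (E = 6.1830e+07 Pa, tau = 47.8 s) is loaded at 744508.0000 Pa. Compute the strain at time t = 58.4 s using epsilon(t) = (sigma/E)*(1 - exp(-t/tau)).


epsilon(t) = (sigma/E) * (1 - exp(-t/tau))
sigma/E = 744508.0000 / 6.1830e+07 = 0.0120
exp(-t/tau) = exp(-58.4 / 47.8) = 0.2947
epsilon = 0.0120 * (1 - 0.2947)
epsilon = 0.0085


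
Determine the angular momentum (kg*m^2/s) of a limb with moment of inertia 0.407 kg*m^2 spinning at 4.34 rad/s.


L = I * omega
L = 0.407 * 4.34
L = 1.7664


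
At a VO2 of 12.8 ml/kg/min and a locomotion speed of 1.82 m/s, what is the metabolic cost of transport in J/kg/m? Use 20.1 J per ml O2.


Power per kg = VO2 * 20.1 / 60
Power per kg = 12.8 * 20.1 / 60 = 4.2880 W/kg
Cost = power_per_kg / speed
Cost = 4.2880 / 1.82
Cost = 2.3560


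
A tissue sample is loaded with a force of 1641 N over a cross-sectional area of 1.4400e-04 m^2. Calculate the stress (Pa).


stress = F / A
stress = 1641 / 1.4400e-04
stress = 1.1396e+07


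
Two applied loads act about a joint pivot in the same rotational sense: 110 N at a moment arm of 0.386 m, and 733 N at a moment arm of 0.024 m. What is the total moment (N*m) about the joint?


M = F1 * d1 + F2 * d2
M = 110 * 0.386 + 733 * 0.024
M = 42.4600 + 17.5920
M = 60.0520


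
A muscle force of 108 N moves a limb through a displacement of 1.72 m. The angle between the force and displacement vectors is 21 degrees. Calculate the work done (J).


W = F * d * cos(theta)
theta = 21 deg = 0.3665 rad
cos(theta) = 0.9336
W = 108 * 1.72 * 0.9336
W = 173.4219


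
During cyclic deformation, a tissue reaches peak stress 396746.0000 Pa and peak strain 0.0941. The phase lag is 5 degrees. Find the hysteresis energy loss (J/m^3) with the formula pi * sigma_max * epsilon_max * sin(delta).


E_loss = pi * sigma_max * epsilon_max * sin(delta)
delta = 5 deg = 0.0873 rad
sin(delta) = 0.0872
E_loss = pi * 396746.0000 * 0.0941 * 0.0872
E_loss = 10222.2868


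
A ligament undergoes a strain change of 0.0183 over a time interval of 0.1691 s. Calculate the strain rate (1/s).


strain_rate = delta_strain / delta_t
strain_rate = 0.0183 / 0.1691
strain_rate = 0.1082


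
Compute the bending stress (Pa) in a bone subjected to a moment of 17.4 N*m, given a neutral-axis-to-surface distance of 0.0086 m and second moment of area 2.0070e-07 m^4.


sigma = M * c / I
sigma = 17.4 * 0.0086 / 2.0070e-07
M * c = 0.1496
sigma = 745590.4335


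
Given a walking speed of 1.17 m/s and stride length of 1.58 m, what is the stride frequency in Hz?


f = v / stride_length
f = 1.17 / 1.58
f = 0.7405


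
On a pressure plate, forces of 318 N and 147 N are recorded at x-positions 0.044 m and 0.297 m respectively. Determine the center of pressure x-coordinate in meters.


COP_x = (F1*x1 + F2*x2) / (F1 + F2)
COP_x = (318*0.044 + 147*0.297) / (318 + 147)
Numerator = 57.6510
Denominator = 465
COP_x = 0.1240


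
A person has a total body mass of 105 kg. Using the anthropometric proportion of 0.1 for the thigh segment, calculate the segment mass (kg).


m_segment = body_mass * fraction
m_segment = 105 * 0.1
m_segment = 10.5000


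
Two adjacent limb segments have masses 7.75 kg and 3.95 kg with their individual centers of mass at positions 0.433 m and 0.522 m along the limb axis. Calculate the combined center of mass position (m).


COM = (m1*x1 + m2*x2) / (m1 + m2)
COM = (7.75*0.433 + 3.95*0.522) / (7.75 + 3.95)
Numerator = 5.4177
Denominator = 11.7000
COM = 0.4630


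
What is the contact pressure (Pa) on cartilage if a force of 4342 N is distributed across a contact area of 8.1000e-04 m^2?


P = F / A
P = 4342 / 8.1000e-04
P = 5.3605e+06


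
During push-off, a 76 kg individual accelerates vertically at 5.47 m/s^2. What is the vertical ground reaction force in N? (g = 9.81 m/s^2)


GRF = m * (g + a)
GRF = 76 * (9.81 + 5.47)
GRF = 76 * 15.2800
GRF = 1161.2800


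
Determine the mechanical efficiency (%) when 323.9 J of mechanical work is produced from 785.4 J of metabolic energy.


eta = (W_mech / E_meta) * 100
eta = (323.9 / 785.4) * 100
ratio = 0.4124
eta = 41.2401


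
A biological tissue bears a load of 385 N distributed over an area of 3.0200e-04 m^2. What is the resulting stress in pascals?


stress = F / A
stress = 385 / 3.0200e-04
stress = 1.2748e+06


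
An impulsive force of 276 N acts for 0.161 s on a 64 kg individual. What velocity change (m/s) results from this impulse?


J = F * dt = 276 * 0.161 = 44.4360 N*s
delta_v = J / m
delta_v = 44.4360 / 64
delta_v = 0.6943


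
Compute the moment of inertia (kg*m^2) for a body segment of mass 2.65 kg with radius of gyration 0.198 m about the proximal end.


I = m * k^2
I = 2.65 * 0.198^2
k^2 = 0.0392
I = 0.1039


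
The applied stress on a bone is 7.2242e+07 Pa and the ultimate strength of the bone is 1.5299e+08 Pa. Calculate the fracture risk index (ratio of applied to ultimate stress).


FRI = applied / ultimate
FRI = 7.2242e+07 / 1.5299e+08
FRI = 0.4722


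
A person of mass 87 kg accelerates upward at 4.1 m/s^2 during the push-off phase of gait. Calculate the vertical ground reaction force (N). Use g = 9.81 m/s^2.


GRF = m * (g + a)
GRF = 87 * (9.81 + 4.1)
GRF = 87 * 13.9100
GRF = 1210.1700


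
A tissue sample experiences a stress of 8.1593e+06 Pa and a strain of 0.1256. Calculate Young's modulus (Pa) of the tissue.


E = stress / strain
E = 8.1593e+06 / 0.1256
E = 6.4963e+07


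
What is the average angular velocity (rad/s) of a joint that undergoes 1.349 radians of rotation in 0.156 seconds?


omega = delta_theta / delta_t
omega = 1.349 / 0.156
omega = 8.6474


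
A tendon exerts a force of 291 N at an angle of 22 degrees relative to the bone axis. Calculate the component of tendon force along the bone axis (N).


F_eff = F_tendon * cos(theta)
theta = 22 deg = 0.3840 rad
cos(theta) = 0.9272
F_eff = 291 * 0.9272
F_eff = 269.8105


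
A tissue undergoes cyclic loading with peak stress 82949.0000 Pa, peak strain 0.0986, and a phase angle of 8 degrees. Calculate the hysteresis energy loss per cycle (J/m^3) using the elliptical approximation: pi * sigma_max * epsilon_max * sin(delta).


E_loss = pi * sigma_max * epsilon_max * sin(delta)
delta = 8 deg = 0.1396 rad
sin(delta) = 0.1392
E_loss = pi * 82949.0000 * 0.0986 * 0.1392
E_loss = 3575.9649


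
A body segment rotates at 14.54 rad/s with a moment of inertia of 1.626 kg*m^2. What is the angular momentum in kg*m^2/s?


L = I * omega
L = 1.626 * 14.54
L = 23.6420


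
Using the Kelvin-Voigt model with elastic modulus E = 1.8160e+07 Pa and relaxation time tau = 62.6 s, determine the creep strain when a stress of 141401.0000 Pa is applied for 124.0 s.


epsilon(t) = (sigma/E) * (1 - exp(-t/tau))
sigma/E = 141401.0000 / 1.8160e+07 = 0.0078
exp(-t/tau) = exp(-124.0 / 62.6) = 0.1380
epsilon = 0.0078 * (1 - 0.1380)
epsilon = 0.0067


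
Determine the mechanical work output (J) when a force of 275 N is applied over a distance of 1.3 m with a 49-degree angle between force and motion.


W = F * d * cos(theta)
theta = 49 deg = 0.8552 rad
cos(theta) = 0.6561
W = 275 * 1.3 * 0.6561
W = 234.5411


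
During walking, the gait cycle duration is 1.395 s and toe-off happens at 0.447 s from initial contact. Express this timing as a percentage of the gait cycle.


pct = (event_time / cycle_time) * 100
pct = (0.447 / 1.395) * 100
ratio = 0.3204
pct = 32.0430


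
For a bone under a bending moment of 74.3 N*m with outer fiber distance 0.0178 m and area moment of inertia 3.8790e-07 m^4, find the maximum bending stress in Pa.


sigma = M * c / I
sigma = 74.3 * 0.0178 / 3.8790e-07
M * c = 1.3225
sigma = 3.4095e+06


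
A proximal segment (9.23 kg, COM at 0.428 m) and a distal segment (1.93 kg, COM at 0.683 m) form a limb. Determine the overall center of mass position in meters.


COM = (m1*x1 + m2*x2) / (m1 + m2)
COM = (9.23*0.428 + 1.93*0.683) / (9.23 + 1.93)
Numerator = 5.2686
Denominator = 11.1600
COM = 0.4721


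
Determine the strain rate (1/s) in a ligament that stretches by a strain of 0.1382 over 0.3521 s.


strain_rate = delta_strain / delta_t
strain_rate = 0.1382 / 0.3521
strain_rate = 0.3925


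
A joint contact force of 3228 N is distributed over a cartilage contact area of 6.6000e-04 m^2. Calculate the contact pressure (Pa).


P = F / A
P = 3228 / 6.6000e-04
P = 4.8909e+06


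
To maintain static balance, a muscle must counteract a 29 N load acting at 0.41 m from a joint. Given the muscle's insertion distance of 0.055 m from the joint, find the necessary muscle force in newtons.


F_muscle = W * d_load / d_muscle
F_muscle = 29 * 0.41 / 0.055
Numerator = 11.8900
F_muscle = 216.1818


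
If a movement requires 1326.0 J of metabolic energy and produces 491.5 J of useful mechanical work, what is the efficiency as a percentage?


eta = (W_mech / E_meta) * 100
eta = (491.5 / 1326.0) * 100
ratio = 0.3707
eta = 37.0664


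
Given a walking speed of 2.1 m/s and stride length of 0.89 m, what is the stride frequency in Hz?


f = v / stride_length
f = 2.1 / 0.89
f = 2.3596


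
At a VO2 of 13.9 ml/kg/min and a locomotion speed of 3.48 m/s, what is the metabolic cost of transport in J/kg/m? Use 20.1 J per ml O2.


Power per kg = VO2 * 20.1 / 60
Power per kg = 13.9 * 20.1 / 60 = 4.6565 W/kg
Cost = power_per_kg / speed
Cost = 4.6565 / 3.48
Cost = 1.3381


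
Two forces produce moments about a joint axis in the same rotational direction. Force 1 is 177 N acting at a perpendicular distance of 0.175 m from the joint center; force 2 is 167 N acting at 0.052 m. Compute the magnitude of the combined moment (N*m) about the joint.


M = F1 * d1 + F2 * d2
M = 177 * 0.175 + 167 * 0.052
M = 30.9750 + 8.6840
M = 39.6590


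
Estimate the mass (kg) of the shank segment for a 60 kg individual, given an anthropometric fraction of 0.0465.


m_segment = body_mass * fraction
m_segment = 60 * 0.0465
m_segment = 2.7900


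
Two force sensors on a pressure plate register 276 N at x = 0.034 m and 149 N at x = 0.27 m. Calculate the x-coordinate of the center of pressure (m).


COP_x = (F1*x1 + F2*x2) / (F1 + F2)
COP_x = (276*0.034 + 149*0.27) / (276 + 149)
Numerator = 49.6140
Denominator = 425
COP_x = 0.1167


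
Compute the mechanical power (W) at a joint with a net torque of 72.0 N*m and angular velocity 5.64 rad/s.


P = M * omega
P = 72.0 * 5.64
P = 406.0800


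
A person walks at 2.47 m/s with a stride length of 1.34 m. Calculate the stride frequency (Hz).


f = v / stride_length
f = 2.47 / 1.34
f = 1.8433


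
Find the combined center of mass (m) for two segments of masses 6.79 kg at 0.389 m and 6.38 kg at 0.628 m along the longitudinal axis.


COM = (m1*x1 + m2*x2) / (m1 + m2)
COM = (6.79*0.389 + 6.38*0.628) / (6.79 + 6.38)
Numerator = 6.6479
Denominator = 13.1700
COM = 0.5048


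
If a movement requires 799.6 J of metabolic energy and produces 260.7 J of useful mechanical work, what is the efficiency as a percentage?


eta = (W_mech / E_meta) * 100
eta = (260.7 / 799.6) * 100
ratio = 0.3260
eta = 32.6038


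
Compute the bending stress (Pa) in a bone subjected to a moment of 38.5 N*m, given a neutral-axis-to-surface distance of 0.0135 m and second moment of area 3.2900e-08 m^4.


sigma = M * c / I
sigma = 38.5 * 0.0135 / 3.2900e-08
M * c = 0.5198
sigma = 1.5798e+07


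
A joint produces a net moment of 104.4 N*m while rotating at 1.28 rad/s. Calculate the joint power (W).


P = M * omega
P = 104.4 * 1.28
P = 133.6320


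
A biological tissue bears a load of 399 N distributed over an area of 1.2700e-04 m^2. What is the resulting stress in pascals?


stress = F / A
stress = 399 / 1.2700e-04
stress = 3.1417e+06


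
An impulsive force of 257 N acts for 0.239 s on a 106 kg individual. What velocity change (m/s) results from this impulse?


J = F * dt = 257 * 0.239 = 61.4230 N*s
delta_v = J / m
delta_v = 61.4230 / 106
delta_v = 0.5795


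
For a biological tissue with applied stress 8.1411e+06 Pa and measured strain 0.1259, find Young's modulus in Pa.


E = stress / strain
E = 8.1411e+06 / 0.1259
E = 6.4663e+07


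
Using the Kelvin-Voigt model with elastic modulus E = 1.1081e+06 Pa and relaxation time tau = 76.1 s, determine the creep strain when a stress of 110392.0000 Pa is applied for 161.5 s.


epsilon(t) = (sigma/E) * (1 - exp(-t/tau))
sigma/E = 110392.0000 / 1.1081e+06 = 0.0996
exp(-t/tau) = exp(-161.5 / 76.1) = 0.1198
epsilon = 0.0996 * (1 - 0.1198)
epsilon = 0.0877


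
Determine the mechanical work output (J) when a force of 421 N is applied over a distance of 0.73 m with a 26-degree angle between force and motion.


W = F * d * cos(theta)
theta = 26 deg = 0.4538 rad
cos(theta) = 0.8988
W = 421 * 0.73 * 0.8988
W = 276.2264


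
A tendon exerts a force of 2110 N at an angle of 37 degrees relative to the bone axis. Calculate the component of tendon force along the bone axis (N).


F_eff = F_tendon * cos(theta)
theta = 37 deg = 0.6458 rad
cos(theta) = 0.7986
F_eff = 2110 * 0.7986
F_eff = 1685.1209


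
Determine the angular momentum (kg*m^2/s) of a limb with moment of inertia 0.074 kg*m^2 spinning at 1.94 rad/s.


L = I * omega
L = 0.074 * 1.94
L = 0.1436


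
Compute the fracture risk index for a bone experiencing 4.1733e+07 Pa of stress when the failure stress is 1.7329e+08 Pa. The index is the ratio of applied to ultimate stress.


FRI = applied / ultimate
FRI = 4.1733e+07 / 1.7329e+08
FRI = 0.2408


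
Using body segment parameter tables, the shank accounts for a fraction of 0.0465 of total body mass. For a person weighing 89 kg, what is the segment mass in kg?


m_segment = body_mass * fraction
m_segment = 89 * 0.0465
m_segment = 4.1385


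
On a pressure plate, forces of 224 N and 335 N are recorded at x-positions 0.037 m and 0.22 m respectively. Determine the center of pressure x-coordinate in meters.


COP_x = (F1*x1 + F2*x2) / (F1 + F2)
COP_x = (224*0.037 + 335*0.22) / (224 + 335)
Numerator = 81.9880
Denominator = 559
COP_x = 0.1467


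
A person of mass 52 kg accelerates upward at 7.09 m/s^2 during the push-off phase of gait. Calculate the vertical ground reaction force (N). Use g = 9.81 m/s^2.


GRF = m * (g + a)
GRF = 52 * (9.81 + 7.09)
GRF = 52 * 16.9000
GRF = 878.8000


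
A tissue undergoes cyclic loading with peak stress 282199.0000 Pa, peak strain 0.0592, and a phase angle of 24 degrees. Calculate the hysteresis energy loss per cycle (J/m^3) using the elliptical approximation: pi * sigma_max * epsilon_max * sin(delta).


E_loss = pi * sigma_max * epsilon_max * sin(delta)
delta = 24 deg = 0.4189 rad
sin(delta) = 0.4067
E_loss = pi * 282199.0000 * 0.0592 * 0.4067
E_loss = 21347.1720


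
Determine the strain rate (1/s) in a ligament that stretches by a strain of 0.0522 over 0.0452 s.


strain_rate = delta_strain / delta_t
strain_rate = 0.0522 / 0.0452
strain_rate = 1.1549


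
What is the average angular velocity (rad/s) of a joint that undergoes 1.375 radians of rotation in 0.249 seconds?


omega = delta_theta / delta_t
omega = 1.375 / 0.249
omega = 5.5221


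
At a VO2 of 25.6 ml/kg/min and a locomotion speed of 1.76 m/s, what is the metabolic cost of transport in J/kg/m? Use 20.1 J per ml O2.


Power per kg = VO2 * 20.1 / 60
Power per kg = 25.6 * 20.1 / 60 = 8.5760 W/kg
Cost = power_per_kg / speed
Cost = 8.5760 / 1.76
Cost = 4.8727


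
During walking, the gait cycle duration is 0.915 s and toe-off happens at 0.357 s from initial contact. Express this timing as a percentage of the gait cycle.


pct = (event_time / cycle_time) * 100
pct = (0.357 / 0.915) * 100
ratio = 0.3902
pct = 39.0164


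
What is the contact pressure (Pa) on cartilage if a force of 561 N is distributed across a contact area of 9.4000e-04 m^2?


P = F / A
P = 561 / 9.4000e-04
P = 596808.5106


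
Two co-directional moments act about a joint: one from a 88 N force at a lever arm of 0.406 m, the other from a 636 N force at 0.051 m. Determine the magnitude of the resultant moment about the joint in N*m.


M = F1 * d1 + F2 * d2
M = 88 * 0.406 + 636 * 0.051
M = 35.7280 + 32.4360
M = 68.1640


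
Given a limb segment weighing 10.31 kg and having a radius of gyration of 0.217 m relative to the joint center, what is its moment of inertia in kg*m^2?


I = m * k^2
I = 10.31 * 0.217^2
k^2 = 0.0471
I = 0.4855


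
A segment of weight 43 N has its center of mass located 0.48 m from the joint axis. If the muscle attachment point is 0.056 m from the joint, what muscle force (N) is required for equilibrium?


F_muscle = W * d_load / d_muscle
F_muscle = 43 * 0.48 / 0.056
Numerator = 20.6400
F_muscle = 368.5714


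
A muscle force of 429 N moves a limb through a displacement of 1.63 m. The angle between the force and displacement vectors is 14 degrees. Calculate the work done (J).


W = F * d * cos(theta)
theta = 14 deg = 0.2443 rad
cos(theta) = 0.9703
W = 429 * 1.63 * 0.9703
W = 678.4987


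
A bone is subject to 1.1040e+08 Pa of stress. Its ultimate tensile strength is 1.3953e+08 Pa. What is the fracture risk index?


FRI = applied / ultimate
FRI = 1.1040e+08 / 1.3953e+08
FRI = 0.7912


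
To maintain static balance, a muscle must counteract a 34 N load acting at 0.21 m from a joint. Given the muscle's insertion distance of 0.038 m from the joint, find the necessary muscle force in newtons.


F_muscle = W * d_load / d_muscle
F_muscle = 34 * 0.21 / 0.038
Numerator = 7.1400
F_muscle = 187.8947


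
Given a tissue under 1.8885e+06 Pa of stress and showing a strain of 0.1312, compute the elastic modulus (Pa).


E = stress / strain
E = 1.8885e+06 / 0.1312
E = 1.4394e+07


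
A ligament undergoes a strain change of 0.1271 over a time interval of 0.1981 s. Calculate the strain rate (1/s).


strain_rate = delta_strain / delta_t
strain_rate = 0.1271 / 0.1981
strain_rate = 0.6416


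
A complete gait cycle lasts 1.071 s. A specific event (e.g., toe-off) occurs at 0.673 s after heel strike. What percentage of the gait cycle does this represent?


pct = (event_time / cycle_time) * 100
pct = (0.673 / 1.071) * 100
ratio = 0.6284
pct = 62.8385


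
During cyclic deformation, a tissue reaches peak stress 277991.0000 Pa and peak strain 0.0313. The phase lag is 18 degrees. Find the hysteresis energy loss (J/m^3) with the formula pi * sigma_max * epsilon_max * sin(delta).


E_loss = pi * sigma_max * epsilon_max * sin(delta)
delta = 18 deg = 0.3142 rad
sin(delta) = 0.3090
E_loss = pi * 277991.0000 * 0.0313 * 0.3090
E_loss = 8447.0937


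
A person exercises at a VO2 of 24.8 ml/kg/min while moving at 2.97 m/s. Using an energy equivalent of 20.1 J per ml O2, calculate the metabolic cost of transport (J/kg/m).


Power per kg = VO2 * 20.1 / 60
Power per kg = 24.8 * 20.1 / 60 = 8.3080 W/kg
Cost = power_per_kg / speed
Cost = 8.3080 / 2.97
Cost = 2.7973


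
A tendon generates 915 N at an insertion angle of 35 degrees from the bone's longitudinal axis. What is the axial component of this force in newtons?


F_eff = F_tendon * cos(theta)
theta = 35 deg = 0.6109 rad
cos(theta) = 0.8192
F_eff = 915 * 0.8192
F_eff = 749.5241


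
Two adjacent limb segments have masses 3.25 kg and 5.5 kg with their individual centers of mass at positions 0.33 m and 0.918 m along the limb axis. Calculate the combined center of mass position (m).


COM = (m1*x1 + m2*x2) / (m1 + m2)
COM = (3.25*0.33 + 5.5*0.918) / (3.25 + 5.5)
Numerator = 6.1215
Denominator = 8.7500
COM = 0.6996


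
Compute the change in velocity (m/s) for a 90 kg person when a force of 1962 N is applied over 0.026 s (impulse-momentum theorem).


J = F * dt = 1962 * 0.026 = 51.0120 N*s
delta_v = J / m
delta_v = 51.0120 / 90
delta_v = 0.5668


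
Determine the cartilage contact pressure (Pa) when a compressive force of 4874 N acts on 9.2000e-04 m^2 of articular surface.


P = F / A
P = 4874 / 9.2000e-04
P = 5.2978e+06


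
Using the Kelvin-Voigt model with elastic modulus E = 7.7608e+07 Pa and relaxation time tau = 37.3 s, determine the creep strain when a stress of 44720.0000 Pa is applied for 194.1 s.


epsilon(t) = (sigma/E) * (1 - exp(-t/tau))
sigma/E = 44720.0000 / 7.7608e+07 = 5.7623e-04
exp(-t/tau) = exp(-194.1 / 37.3) = 0.0055
epsilon = 5.7623e-04 * (1 - 0.0055)
epsilon = 5.7306e-04


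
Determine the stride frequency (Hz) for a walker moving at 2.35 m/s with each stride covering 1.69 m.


f = v / stride_length
f = 2.35 / 1.69
f = 1.3905


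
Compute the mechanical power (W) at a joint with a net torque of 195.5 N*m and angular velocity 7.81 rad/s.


P = M * omega
P = 195.5 * 7.81
P = 1526.8550


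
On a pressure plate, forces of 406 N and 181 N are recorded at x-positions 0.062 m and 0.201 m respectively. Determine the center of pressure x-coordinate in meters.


COP_x = (F1*x1 + F2*x2) / (F1 + F2)
COP_x = (406*0.062 + 181*0.201) / (406 + 181)
Numerator = 61.5530
Denominator = 587
COP_x = 0.1049


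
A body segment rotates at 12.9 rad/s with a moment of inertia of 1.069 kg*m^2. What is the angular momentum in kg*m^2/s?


L = I * omega
L = 1.069 * 12.9
L = 13.7901


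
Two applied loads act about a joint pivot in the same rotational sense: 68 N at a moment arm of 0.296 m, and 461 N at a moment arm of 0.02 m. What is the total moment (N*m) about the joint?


M = F1 * d1 + F2 * d2
M = 68 * 0.296 + 461 * 0.02
M = 20.1280 + 9.2200
M = 29.3480


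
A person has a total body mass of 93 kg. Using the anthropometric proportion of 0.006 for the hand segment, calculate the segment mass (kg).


m_segment = body_mass * fraction
m_segment = 93 * 0.006
m_segment = 0.5580


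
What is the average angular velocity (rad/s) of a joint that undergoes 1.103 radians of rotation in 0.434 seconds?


omega = delta_theta / delta_t
omega = 1.103 / 0.434
omega = 2.5415


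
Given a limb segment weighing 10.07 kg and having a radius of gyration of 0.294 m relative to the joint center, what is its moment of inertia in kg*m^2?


I = m * k^2
I = 10.07 * 0.294^2
k^2 = 0.0864
I = 0.8704


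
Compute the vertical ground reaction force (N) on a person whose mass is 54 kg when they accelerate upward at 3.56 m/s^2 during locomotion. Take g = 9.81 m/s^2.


GRF = m * (g + a)
GRF = 54 * (9.81 + 3.56)
GRF = 54 * 13.3700
GRF = 721.9800


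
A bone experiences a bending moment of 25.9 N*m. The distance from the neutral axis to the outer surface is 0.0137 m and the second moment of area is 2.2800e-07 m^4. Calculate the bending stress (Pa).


sigma = M * c / I
sigma = 25.9 * 0.0137 / 2.2800e-07
M * c = 0.3548
sigma = 1.5563e+06


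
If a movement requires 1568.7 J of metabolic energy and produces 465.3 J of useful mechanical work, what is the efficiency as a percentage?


eta = (W_mech / E_meta) * 100
eta = (465.3 / 1568.7) * 100
ratio = 0.2966
eta = 29.6615


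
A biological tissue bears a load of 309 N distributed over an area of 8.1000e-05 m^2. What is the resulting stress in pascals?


stress = F / A
stress = 309 / 8.1000e-05
stress = 3.8148e+06


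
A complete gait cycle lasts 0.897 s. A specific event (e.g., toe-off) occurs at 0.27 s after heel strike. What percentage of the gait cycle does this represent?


pct = (event_time / cycle_time) * 100
pct = (0.27 / 0.897) * 100
ratio = 0.3010
pct = 30.1003


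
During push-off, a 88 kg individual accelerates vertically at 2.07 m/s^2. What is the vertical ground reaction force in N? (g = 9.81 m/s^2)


GRF = m * (g + a)
GRF = 88 * (9.81 + 2.07)
GRF = 88 * 11.8800
GRF = 1045.4400


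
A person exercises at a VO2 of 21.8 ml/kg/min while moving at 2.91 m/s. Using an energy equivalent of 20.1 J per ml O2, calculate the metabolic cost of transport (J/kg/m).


Power per kg = VO2 * 20.1 / 60
Power per kg = 21.8 * 20.1 / 60 = 7.3030 W/kg
Cost = power_per_kg / speed
Cost = 7.3030 / 2.91
Cost = 2.5096


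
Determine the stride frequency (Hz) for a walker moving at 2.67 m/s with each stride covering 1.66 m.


f = v / stride_length
f = 2.67 / 1.66
f = 1.6084


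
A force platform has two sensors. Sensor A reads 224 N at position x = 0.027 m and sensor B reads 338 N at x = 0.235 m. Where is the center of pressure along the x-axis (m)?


COP_x = (F1*x1 + F2*x2) / (F1 + F2)
COP_x = (224*0.027 + 338*0.235) / (224 + 338)
Numerator = 85.4780
Denominator = 562
COP_x = 0.1521


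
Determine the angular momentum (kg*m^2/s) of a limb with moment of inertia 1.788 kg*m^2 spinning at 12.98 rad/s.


L = I * omega
L = 1.788 * 12.98
L = 23.2082


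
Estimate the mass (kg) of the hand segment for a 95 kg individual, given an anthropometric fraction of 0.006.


m_segment = body_mass * fraction
m_segment = 95 * 0.006
m_segment = 0.5700


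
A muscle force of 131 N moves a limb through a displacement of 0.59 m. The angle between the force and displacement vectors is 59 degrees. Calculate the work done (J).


W = F * d * cos(theta)
theta = 59 deg = 1.0297 rad
cos(theta) = 0.5150
W = 131 * 0.59 * 0.5150
W = 39.8073


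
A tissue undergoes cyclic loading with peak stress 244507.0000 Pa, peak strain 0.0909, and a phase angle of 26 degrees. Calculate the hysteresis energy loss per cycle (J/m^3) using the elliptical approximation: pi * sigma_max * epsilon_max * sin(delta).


E_loss = pi * sigma_max * epsilon_max * sin(delta)
delta = 26 deg = 0.4538 rad
sin(delta) = 0.4384
E_loss = pi * 244507.0000 * 0.0909 * 0.4384
E_loss = 30608.8501
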